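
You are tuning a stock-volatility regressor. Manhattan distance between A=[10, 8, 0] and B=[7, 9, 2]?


d = |10-7| + |8-9| + |0-2|
  = 3 + 1 + 2
  = 6

6


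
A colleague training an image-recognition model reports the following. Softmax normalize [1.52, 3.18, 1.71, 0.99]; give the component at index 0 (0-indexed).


Exponentials: e^1.52=4.5722, e^3.18=24.0468, e^1.71=5.529, e^0.99=2.6912
Sum = 36.8392
Softmax = [0.1241, 0.6527, 0.1501, 0.0731]
p[0] = 4.5722/36.8392 = 0.1241

0.1241


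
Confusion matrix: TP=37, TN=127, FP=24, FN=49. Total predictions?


Total = TP + TN + FP + FN
= 37 + 127 + 24 + 49
= 237
(Predicted positive: 61, predicted negative: 176)

237


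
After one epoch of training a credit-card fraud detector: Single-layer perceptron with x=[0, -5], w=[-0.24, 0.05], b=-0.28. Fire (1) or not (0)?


z = (0)·(-0.24) + (-5)·(0.05) - 0.28
  = -0.53
step(z) = 0 (z<0)

0


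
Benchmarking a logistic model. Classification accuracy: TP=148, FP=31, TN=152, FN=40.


Accuracy = (TP+TN)/(TP+TN+FP+FN)
= (148+152)/(371)
= 300/371 = 80.86%

80.86%


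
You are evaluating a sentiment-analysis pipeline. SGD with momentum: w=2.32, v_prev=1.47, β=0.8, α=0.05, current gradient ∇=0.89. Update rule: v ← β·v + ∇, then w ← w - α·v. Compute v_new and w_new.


v_new = 0.8·1.47 + 0.89 = 1.176 + 0.89 = 2.066
w_new = 2.32 - 0.05·2.066 = 2.32 - 0.1033 = 2.2167

v_new=2.066, w_new=2.2167


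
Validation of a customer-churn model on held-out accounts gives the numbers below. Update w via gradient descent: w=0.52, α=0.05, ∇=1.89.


w_new = w - α·∇
= 0.52 - 0.05·1.89
= 0.52 - 0.0945
= 0.4255

0.4255


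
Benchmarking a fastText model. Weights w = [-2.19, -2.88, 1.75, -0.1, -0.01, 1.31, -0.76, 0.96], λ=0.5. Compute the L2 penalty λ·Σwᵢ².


‖w‖₂² = (-2.19)² + (-2.88)² + (1.75)² + (-0.1)² + (-0.01)² + (1.31)² + (-0.76)² + (0.96)²
     = 4.7961 + 8.2944 + 3.0625 + 0.01 + 0.0001 + 1.7161 + 0.5776 + 0.9216
     = 19.3784
λ·‖w‖₂² = 0.5·19.3784 = 9.6892

9.6892


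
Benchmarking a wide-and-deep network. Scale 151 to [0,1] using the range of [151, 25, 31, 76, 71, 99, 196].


min=25, max=196
(151-25)/(196-25) = 126/171 = 0.7368

0.7368


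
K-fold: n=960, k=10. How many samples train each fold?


Fold size = 960/10 = 96
Training per fold = 960 - 96 = 864

864


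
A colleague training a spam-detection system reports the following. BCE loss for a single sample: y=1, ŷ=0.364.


BCE = -[y·ln(p) + (1-y)·ln(1-p)]
= -1·ln(0.364) - 0
= -ln(0.364) = 1.0106

1.0106


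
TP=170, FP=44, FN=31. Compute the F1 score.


Precision = 170/214 = 0.7944
Recall = 170/201 = 0.8458
F1 = 2·P·R/(P+R) = 2·TP/(2·TP+FP+FN) = 340/(340+44+31) = 340/415 = 0.8193

0.8193


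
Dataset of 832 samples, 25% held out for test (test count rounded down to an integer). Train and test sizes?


Test = ⌊832·25/100⌋ = 208
Train = 832 - 208 = 624

Train: 624, Test: 208


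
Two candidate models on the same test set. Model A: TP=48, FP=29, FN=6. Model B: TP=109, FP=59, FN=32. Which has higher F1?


Model A: P=48/77=0.6234, R=48/54=0.8889, F1=2PR/(P+R)=2TP/(2TP+FP+FN)=96/131=0.7328
Model B: P=109/168=0.6488, R=109/141=0.773, F1=2PR/(P+R)=2TP/(2TP+FP+FN)=218/309=0.7055
0.7328 > 0.7055 → Model A

Model A


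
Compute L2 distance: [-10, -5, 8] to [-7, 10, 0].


d = √((-10+ 7)² + (-5-10)² + (8-0)²)
  = √(9 + 225 + 64)
  = √298 = 17.2627

17.2627


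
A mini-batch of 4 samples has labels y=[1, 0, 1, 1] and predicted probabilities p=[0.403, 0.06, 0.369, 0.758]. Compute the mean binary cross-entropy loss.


L[0] = -ln(0.403) = 0.9088
L[1] = -ln(1-0.06) = -ln(0.94) = 0.0619
L[2] = -ln(0.369) = 0.997
L[3] = -ln(0.758) = 0.2771
mean = (0.9088 + 0.0619 + 0.997 + 0.2771)/4 = 0.5612

0.5612


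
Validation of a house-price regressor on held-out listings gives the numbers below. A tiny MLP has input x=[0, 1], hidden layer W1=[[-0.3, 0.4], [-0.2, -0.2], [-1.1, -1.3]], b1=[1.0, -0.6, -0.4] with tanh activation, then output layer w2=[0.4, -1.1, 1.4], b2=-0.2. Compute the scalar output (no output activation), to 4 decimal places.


z1[0] = (-0.3)·(0) + (0.4)·(1) + 1.0 = 1.4
z1[1] = (-0.2)·(0) + (-0.2)·(1) - 0.6 = -0.8
z1[2] = (-1.1)·(0) + (-1.3)·(1) - 0.4 = -1.7
h = tanh(z1) = [0.8854, -0.664, -0.9354]
output = (0.4)·(0.8854) + (-1.1)·(-0.664) + (1.4)·(-0.9354) - 0.2 = -0.425

-0.425


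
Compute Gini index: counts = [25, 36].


Probabilities: [25/61, 36/61] ≈ [0.4098, 0.5902]
Σpᵢ² = (625 + 1296)/61² = 1921/3721
Gini = 1 - Σpᵢ² = 1 - 1921/3721 = 0.4837

0.4837


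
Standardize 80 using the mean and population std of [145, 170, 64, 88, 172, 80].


μ = 119.8333, σ = 43.9485
z = (80 - 119.8333)/43.9485 = -0.9064

-0.9064


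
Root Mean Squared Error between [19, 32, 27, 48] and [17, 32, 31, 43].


MSE = 45/4 = 11.25
RMSE = √(45/4) = 3.3541

3.3541


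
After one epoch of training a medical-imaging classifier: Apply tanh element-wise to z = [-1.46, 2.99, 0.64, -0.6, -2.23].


tanh(-1.46) = -0.8977
tanh(2.99) = 0.995
tanh(0.64) = 0.5649
tanh(-0.6) = -0.537
tanh(-2.23) = -0.9771
result = [-0.8977, 0.995, 0.5649, -0.537, -0.9771]

[-0.8977, 0.995, 0.5649, -0.537, -0.9771]


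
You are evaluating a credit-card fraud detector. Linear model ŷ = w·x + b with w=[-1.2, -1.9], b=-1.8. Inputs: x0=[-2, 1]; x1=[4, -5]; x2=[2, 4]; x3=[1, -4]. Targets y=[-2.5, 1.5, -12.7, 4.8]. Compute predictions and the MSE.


ŷ0 = (-1.2)·(-2) + (-1.9)·(1) - 1.8 = -1.3
ŷ1 = (-1.2)·(4) + (-1.9)·(-5) - 1.8 = 2.9
ŷ2 = (-1.2)·(2) + (-1.9)·(4) - 1.8 = -11.8
ŷ3 = (-1.2)·(1) + (-1.9)·(-4) - 1.8 = 4.6
errors² = [1.44, 1.96, 0.81, 0.04]
MSE = 4.2500/4 = 1.0625

1.0625


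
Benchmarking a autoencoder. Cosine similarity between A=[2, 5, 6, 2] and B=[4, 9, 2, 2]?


A·B = 2·4 + 5·9 + 6·2 + 2·2 = 69
‖A‖ = √69 = 8.3066, ‖B‖ = √105 = 10.247
cos = 69/(√69·√105) = 69/√7245 = 0.8106

0.8106


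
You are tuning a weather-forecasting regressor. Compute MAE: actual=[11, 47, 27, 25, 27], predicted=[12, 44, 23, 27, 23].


Absolute errors: |11-12|=1, |47-44|=3, |27-23|=4, |25-27|=2, |27-23|=4
Sum = 14
MAE = 14/5 = 14/5

14/5


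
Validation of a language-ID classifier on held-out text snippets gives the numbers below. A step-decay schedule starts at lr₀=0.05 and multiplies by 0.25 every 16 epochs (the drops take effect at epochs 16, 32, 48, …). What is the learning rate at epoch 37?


n_drops = ⌊37/16⌋ = 2
lr = 0.05·0.25^2 = 0.05·0.0625 = 0.003125

0.003125


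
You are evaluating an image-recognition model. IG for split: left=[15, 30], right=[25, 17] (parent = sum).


Parent = [40, 47], H_parent = 0.9953
H_left = 0.9183 (n=45), H_right = 0.9737 (n=42)
H_children = (45/87)·0.9183 + (42/87)·0.9737 = 0.945
IG = 0.9953 - 0.945 = 0.0503

0.0503


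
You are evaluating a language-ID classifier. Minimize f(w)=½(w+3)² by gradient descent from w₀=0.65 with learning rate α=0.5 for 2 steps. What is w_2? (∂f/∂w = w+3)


step 1: grad = 0.65+3 = 3.65; w = 0.65 - 0.5·(3.65) = -1.175
step 2: grad = -1.175+3 = 1.825; w = -1.175 - 0.5·(1.825) = -2.0875

-2.0875


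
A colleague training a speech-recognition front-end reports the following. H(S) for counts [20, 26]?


Probabilities: [20/46, 26/46] ≈ [0.4348, 0.5652]
H = -((20/46)·log₂(20/46) + (26/46)·log₂(26/46))
  = 0.9877 bits

0.9877 bits


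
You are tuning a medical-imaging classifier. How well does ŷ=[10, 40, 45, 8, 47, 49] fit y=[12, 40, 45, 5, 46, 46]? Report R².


ȳ = 32.3333
SS_res = Σ(y-ŷ)² = 23
SS_tot = Σ(y-ȳ)² = 1753.33
R² = 1 - SS_res/SS_tot = 1 - 0.0131 = 0.9869

0.9869


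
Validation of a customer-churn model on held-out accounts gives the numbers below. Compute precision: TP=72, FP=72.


Precision = TP/(TP+FP)
= 72/(72+72)
= 72/144 = 50.0%

50.0%


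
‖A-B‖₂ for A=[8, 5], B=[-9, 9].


d = √((8+ 9)² + (5-9)²)
  = √(289 + 16)
  = √305 = 17.4642

17.4642


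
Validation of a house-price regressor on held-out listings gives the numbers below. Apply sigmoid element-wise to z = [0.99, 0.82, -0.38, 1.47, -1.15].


σ(0.99) = 1/(1+e^-0.99) = 0.7291
σ(0.82) = 1/(1+e^-0.82) = 0.6942
σ(-0.38) = 1/(1+e^0.38) = 0.4061
σ(1.47) = 1/(1+e^-1.47) = 0.8131
σ(-1.15) = 1/(1+e^1.15) = 0.2405
result = [0.7291, 0.6942, 0.4061, 0.8131, 0.2405]

[0.7291, 0.6942, 0.4061, 0.8131, 0.2405]


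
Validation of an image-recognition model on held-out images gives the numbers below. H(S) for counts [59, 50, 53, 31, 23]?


Probabilities: [59/216, 50/216, 53/216, 31/216, 23/216] ≈ [0.2731, 0.2315, 0.2454, 0.1435, 0.1065]
H = -((59/216)·log₂(59/216) + (50/216)·log₂(50/216) + (53/216)·log₂(53/216) + (31/216)·log₂(31/216) + (23/216)·log₂(23/216))
  = 2.2434 bits

2.2434 bits


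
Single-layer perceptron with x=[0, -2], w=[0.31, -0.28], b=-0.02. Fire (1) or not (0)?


z = (0)·(0.31) + (-2)·(-0.28) - 0.02
  = 0.54
step(z) = 1 (z≥0)

1


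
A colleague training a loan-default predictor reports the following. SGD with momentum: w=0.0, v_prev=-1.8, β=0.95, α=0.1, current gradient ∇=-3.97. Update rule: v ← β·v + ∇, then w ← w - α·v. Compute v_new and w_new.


v_new = 0.95·-1.8 - 3.97 = -1.71 - 3.97 = -5.68
w_new = 0.0 - 0.1·-5.68 = 0.0 + 0.568 = 0.568

v_new=-5.68, w_new=0.568


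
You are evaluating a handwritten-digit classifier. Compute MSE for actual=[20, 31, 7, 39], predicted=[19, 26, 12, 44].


Squared errors: (20-19)²=1, (31-26)²=25, (7-12)²=25, (39-44)²=25
Sum = 76
MSE = 76/4 = 19

19


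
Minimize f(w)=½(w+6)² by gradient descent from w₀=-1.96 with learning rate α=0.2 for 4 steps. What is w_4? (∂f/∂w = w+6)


step 1: grad = -1.96+6 = 4.04; w = -1.96 - 0.2·(4.04) = -2.768
step 2: grad = -2.768+6 = 3.232; w = -2.768 - 0.2·(3.232) = -3.4144
step 3: grad = -3.4144+6 = 2.5856; w = -3.4144 - 0.2·(2.5856) = -3.93152
step 4: grad = -3.93152+6 = 2.06848; w = -3.93152 - 0.2·(2.06848) = -4.345216

-4.345216


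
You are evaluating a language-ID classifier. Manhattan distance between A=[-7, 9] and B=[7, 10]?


d = |-7-7| + |9-10|
  = 14 + 1
  = 15

15


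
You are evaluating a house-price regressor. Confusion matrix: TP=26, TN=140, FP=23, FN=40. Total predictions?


Total = TP + TN + FP + FN
= 26 + 140 + 23 + 40
= 229
(Predicted positive: 49, predicted negative: 180)

229


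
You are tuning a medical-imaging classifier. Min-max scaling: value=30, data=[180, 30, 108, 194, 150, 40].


min=30, max=194
(30-30)/(194-30) = 0/164 = 0.0

0.0


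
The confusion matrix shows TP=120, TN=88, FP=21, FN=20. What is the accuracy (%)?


Accuracy = (TP+TN)/(TP+TN+FP+FN)
= (120+88)/(249)
= 208/249 = 83.53%

83.53%


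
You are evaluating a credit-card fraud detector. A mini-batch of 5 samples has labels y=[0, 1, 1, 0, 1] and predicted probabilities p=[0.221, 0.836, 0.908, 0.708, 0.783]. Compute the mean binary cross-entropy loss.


L[0] = -ln(1-0.221) = -ln(0.779) = 0.2497
L[1] = -ln(0.836) = 0.1791
L[2] = -ln(0.908) = 0.0965
L[3] = -ln(1-0.708) = -ln(0.292) = 1.231
L[4] = -ln(0.783) = 0.2446
mean = (0.2497 + 0.1791 + 0.0965 + 1.231 + 0.2446)/5 = 0.4002

0.4002


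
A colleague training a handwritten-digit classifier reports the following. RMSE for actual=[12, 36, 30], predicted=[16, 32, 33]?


MSE = 41/3 = 13.6667
RMSE = √(41/3) = 3.6968

3.6968


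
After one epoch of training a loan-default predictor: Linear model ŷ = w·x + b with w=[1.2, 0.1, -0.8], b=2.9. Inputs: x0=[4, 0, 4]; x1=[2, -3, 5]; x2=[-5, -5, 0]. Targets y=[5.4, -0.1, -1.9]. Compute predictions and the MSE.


ŷ0 = (1.2)·(4) + (0.1)·(0) + (-0.8)·(4) + 2.9 = 4.5
ŷ1 = (1.2)·(2) + (0.1)·(-3) + (-0.8)·(5) + 2.9 = 1.0
ŷ2 = (1.2)·(-5) + (0.1)·(-5) + (-0.8)·(0) + 2.9 = -3.6
errors² = [0.81, 1.21, 2.89]
MSE = 4.9100/3 = 1.6367

1.6367


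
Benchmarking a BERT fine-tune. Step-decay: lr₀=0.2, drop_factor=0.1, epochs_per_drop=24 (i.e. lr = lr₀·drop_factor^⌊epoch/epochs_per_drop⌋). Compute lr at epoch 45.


n_drops = ⌊45/24⌋ = 1
lr = 0.2·0.1^1 = 0.2·0.1 = 0.02

0.02


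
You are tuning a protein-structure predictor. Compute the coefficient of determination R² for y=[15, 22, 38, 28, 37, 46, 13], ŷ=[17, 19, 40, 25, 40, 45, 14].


ȳ = 28.4286
SS_res = Σ(y-ŷ)² = 37
SS_tot = Σ(y-ȳ)² = 933.71
R² = 1 - SS_res/SS_tot = 1 - 0.0396 = 0.9604

0.9604


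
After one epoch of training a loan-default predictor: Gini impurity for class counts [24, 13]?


Probabilities: [24/37, 13/37] ≈ [0.6486, 0.3514]
Σpᵢ² = (576 + 169)/37² = 745/1369
Gini = 1 - Σpᵢ² = 1 - 745/1369 = 0.4558

0.4558


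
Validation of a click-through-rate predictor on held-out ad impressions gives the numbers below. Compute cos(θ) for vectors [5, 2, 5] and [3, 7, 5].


A·B = 5·3 + 2·7 + 5·5 = 54
‖A‖ = √54 = 7.3485, ‖B‖ = √83 = 9.1104
cos = 54/(√54·√83) = 54/√4482 = 0.8066

0.8066


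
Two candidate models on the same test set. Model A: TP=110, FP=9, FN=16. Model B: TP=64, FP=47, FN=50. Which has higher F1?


Model A: P=110/119=0.9244, R=110/126=0.873, F1=2PR/(P+R)=2TP/(2TP+FP+FN)=220/245=0.898
Model B: P=64/111=0.5766, R=64/114=0.5614, F1=2PR/(P+R)=2TP/(2TP+FP+FN)=128/225=0.5689
0.898 > 0.5689 → Model A

Model A


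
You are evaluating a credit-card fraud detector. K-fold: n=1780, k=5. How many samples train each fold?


Fold size = 1780/5 = 356
Training per fold = 1780 - 356 = 1424

1424


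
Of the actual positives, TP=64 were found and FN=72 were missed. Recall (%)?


Recall = TP/(TP+FN)
= 64/(64+72)
= 64/136 = 47.06%

47.06%


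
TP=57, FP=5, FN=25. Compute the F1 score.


Precision = 57/62 = 0.9194
Recall = 57/82 = 0.6951
F1 = 2·P·R/(P+R) = 2·TP/(2·TP+FP+FN) = 114/(114+5+25) = 114/144 = 0.7917

0.7917


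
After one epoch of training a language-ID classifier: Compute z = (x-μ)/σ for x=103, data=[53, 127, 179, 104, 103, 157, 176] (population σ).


μ = 128.4286, σ = 42.3788
z = (103 - 128.4286)/42.3788 = -0.6

-0.6


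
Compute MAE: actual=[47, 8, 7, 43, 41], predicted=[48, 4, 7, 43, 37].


Absolute errors: |47-48|=1, |8-4|=4, |7-7|=0, |43-43|=0, |41-37|=4
Sum = 9
MAE = 9/5 = 9/5

9/5


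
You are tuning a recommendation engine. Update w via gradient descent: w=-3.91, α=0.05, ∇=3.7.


w_new = w - α·∇
= -3.91 - 0.05·3.7
= -3.91 - 0.185
= -4.095

-4.095


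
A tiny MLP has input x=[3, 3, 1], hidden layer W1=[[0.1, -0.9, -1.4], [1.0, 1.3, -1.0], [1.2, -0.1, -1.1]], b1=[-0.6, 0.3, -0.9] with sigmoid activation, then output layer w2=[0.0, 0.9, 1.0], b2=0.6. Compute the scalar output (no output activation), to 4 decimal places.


z1[0] = (0.1)·(3) + (-0.9)·(3) + (-1.4)·(1) - 0.6 = -4.4
z1[1] = (1.0)·(3) + (1.3)·(3) + (-1.0)·(1) + 0.3 = 6.2
z1[2] = (1.2)·(3) + (-0.1)·(3) + (-1.1)·(1) - 0.9 = 1.3
h = sigmoid(z1) = [0.0121, 0.998, 0.7858]
output = (0.0)·(0.0121) + (0.9)·(0.998) + (1.0)·(0.7858) + 0.6 = 2.284

2.284


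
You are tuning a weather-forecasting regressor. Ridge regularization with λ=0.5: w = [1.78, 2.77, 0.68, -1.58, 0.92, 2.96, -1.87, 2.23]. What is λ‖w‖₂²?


‖w‖₂² = (1.78)² + (2.77)² + (0.68)² + (-1.58)² + (0.92)² + (2.96)² + (-1.87)² + (2.23)²
     = 3.1684 + 7.6729 + 0.4624 + 2.4964 + 0.8464 + 8.7616 + 3.4969 + 4.9729
     = 31.8779
λ·‖w‖₂² = 0.5·31.8779 = 15.93895

15.93895


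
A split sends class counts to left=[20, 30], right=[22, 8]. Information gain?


Parent = [42, 38], H_parent = 0.9982
H_left = 0.971 (n=50), H_right = 0.8366 (n=30)
H_children = (50/80)·0.971 + (30/80)·0.8366 = 0.9206
IG = 0.9982 - 0.9206 = 0.0776

0.0776


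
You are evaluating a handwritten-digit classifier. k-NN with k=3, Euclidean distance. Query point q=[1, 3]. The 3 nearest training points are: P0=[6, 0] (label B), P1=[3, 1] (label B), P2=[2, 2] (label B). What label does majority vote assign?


d(q,P0) = 5.831  (label B)
d(q,P1) = 2.8284  (label B)
d(q,P2) = 1.4142  (label B)
Votes: A=0, B=3
Majority → B

B


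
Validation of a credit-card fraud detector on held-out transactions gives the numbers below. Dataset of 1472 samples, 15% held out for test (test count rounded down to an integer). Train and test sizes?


Test = ⌊1472·15/100⌋ = 220
Train = 1472 - 220 = 1252

Train: 1252, Test: 220


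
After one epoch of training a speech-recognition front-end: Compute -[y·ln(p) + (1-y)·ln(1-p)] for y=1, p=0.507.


BCE = -[y·ln(p) + (1-y)·ln(1-p)]
= -1·ln(0.507) - 0
= -ln(0.507) = 0.6792

0.6792


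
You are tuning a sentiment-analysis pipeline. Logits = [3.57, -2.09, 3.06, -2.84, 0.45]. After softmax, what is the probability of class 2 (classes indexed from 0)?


Exponentials: e^3.57=35.5166, e^-2.09=0.1237, e^3.06=21.3276, e^-2.84=0.0584, e^0.45=1.5683
Sum = 58.5946
Softmax = [0.6061, 0.0021, 0.364, 0.001, 0.0268]
p[2] = 21.3276/58.5946 = 0.364

0.364


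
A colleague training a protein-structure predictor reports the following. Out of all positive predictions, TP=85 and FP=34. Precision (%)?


Precision = TP/(TP+FP)
= 85/(85+34)
= 85/119 = 71.43%

71.43%


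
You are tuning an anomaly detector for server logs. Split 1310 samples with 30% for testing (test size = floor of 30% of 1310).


Test = ⌊1310·30/100⌋ = 393
Train = 1310 - 393 = 917

Train: 917, Test: 393


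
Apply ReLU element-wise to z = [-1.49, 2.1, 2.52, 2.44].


ReLU(-1.49) = max(0, -1.49) = 0.0
ReLU(2.1) = max(0, 2.1) = 2.1
ReLU(2.52) = max(0, 2.52) = 2.52
ReLU(2.44) = max(0, 2.44) = 2.44
result = [0.0, 2.1, 2.52, 2.44]

[0.0, 2.1, 2.52, 2.44]


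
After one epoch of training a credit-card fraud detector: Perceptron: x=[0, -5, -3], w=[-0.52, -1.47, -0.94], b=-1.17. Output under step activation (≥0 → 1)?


z = (0)·(-0.52) + (-5)·(-1.47) + (-3)·(-0.94) - 1.17
  = 9.0
step(z) = 1 (z≥0)

1


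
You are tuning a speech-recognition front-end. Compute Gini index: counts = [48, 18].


Probabilities: [48/66, 18/66] ≈ [0.7273, 0.2727]
Σpᵢ² = (2304 + 324)/66² = 2628/4356
Gini = 1 - Σpᵢ² = 1 - 2628/4356 = 0.3967

0.3967


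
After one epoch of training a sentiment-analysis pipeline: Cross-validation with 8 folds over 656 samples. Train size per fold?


Fold size = 656/8 = 82
Training per fold = 656 - 82 = 574

574


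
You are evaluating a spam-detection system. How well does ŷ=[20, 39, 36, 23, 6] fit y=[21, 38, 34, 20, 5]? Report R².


ȳ = 23.6
SS_res = Σ(y-ŷ)² = 16
SS_tot = Σ(y-ȳ)² = 681.2
R² = 1 - SS_res/SS_tot = 1 - 0.0235 = 0.9765

0.9765


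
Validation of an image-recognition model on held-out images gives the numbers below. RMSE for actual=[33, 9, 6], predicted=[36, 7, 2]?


MSE = 29/3 = 9.6667
RMSE = √(29/3) = 3.1091

3.1091


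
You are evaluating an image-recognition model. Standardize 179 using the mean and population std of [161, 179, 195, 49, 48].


μ = 126.4, σ = 64.5092
z = (179 - 126.4)/64.5092 = 0.8154

0.8154


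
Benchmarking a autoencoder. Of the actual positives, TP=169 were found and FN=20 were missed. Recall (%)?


Recall = TP/(TP+FN)
= 169/(169+20)
= 169/189 = 89.42%

89.42%


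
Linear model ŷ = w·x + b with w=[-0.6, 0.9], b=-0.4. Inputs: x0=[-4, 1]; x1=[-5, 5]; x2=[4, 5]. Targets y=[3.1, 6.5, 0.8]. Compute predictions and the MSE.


ŷ0 = (-0.6)·(-4) + (0.9)·(1) - 0.4 = 2.9
ŷ1 = (-0.6)·(-5) + (0.9)·(5) - 0.4 = 7.1
ŷ2 = (-0.6)·(4) + (0.9)·(5) - 0.4 = 1.7
errors² = [0.04, 0.36, 0.81]
MSE = 1.2100/3 = 0.4033

0.4033


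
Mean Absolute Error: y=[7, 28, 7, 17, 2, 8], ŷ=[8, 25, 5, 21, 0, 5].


Absolute errors: |7-8|=1, |28-25|=3, |7-5|=2, |17-21|=4, |2-0|=2, |8-5|=3
Sum = 15
MAE = 15/6 = 5/2

5/2


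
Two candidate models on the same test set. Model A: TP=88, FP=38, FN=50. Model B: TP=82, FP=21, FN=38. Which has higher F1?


Model A: P=88/126=0.6984, R=88/138=0.6377, F1=2PR/(P+R)=2TP/(2TP+FP+FN)=176/264=0.6667
Model B: P=82/103=0.7961, R=82/120=0.6833, F1=2PR/(P+R)=2TP/(2TP+FP+FN)=164/223=0.7354
0.6667 < 0.7354 → Model B

Model B


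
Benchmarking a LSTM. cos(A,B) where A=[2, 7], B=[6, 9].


A·B = 2·6 + 7·9 = 75
‖A‖ = √53 = 7.2801, ‖B‖ = √117 = 10.8167
cos = 75/(√53·√117) = 75/√6201 = 0.9524

0.9524


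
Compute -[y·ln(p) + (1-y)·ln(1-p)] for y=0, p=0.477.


BCE = -[y·ln(p) + (1-y)·ln(1-p)]
= -0 - 1·ln(1-0.477)
= -ln(0.523) = 0.6482

0.6482


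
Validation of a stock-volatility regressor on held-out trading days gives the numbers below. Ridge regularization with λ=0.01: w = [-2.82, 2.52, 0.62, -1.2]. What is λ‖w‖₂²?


‖w‖₂² = (-2.82)² + (2.52)² + (0.62)² + (-1.2)²
     = 7.9524 + 6.3504 + 0.3844 + 1.44
     = 16.1272
λ·‖w‖₂² = 0.01·16.1272 = 0.161272

0.161272


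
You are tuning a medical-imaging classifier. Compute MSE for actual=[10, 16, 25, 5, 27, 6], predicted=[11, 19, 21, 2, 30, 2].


Squared errors: (10-11)²=1, (16-19)²=9, (25-21)²=16, (5-2)²=9, (27-30)²=9, (6-2)²=16
Sum = 60
MSE = 60/6 = 10

10


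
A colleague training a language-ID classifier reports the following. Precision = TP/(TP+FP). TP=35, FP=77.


Precision = TP/(TP+FP)
= 35/(35+77)
= 35/112 = 31.25%

31.25%


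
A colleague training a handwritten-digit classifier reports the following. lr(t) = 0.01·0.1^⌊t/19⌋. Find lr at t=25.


n_drops = ⌊25/19⌋ = 1
lr = 0.01·0.1^1 = 0.01·0.1 = 0.001

0.001


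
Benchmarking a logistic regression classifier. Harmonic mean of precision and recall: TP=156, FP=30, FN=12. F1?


Precision = 156/186 = 0.8387
Recall = 156/168 = 0.9286
F1 = 2·P·R/(P+R) = 2·TP/(2·TP+FP+FN) = 312/(312+30+12) = 312/354 = 0.8814

0.8814


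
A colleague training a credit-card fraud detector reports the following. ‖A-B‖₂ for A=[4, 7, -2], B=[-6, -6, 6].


d = √((4+ 6)² + (7+ 6)² + (-2-6)²)
  = √(100 + 169 + 64)
  = √333 = 18.2483

18.2483


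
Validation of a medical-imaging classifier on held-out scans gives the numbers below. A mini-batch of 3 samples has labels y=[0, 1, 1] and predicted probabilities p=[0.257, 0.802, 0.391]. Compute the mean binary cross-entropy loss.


L[0] = -ln(1-0.257) = -ln(0.743) = 0.2971
L[1] = -ln(0.802) = 0.2206
L[2] = -ln(0.391) = 0.939
mean = (0.2971 + 0.2206 + 0.939)/3 = 0.4856

0.4856


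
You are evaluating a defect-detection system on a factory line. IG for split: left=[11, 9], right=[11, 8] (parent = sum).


Parent = [22, 17], H_parent = 0.9881
H_left = 0.9928 (n=20), H_right = 0.9819 (n=19)
H_children = (20/39)·0.9928 + (19/39)·0.9819 = 0.9875
IG = 0.9881 - 0.9875 = 0.0006

0.0006


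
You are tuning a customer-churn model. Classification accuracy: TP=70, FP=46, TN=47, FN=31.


Accuracy = (TP+TN)/(TP+TN+FP+FN)
= (70+47)/(194)
= 117/194 = 60.31%

60.31%


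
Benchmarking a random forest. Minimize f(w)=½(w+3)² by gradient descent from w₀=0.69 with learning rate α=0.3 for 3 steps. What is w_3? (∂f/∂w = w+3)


step 1: grad = 0.69+3 = 3.69; w = 0.69 - 0.3·(3.69) = -0.417
step 2: grad = -0.417+3 = 2.583; w = -0.417 - 0.3·(2.583) = -1.1919
step 3: grad = -1.1919+3 = 1.8081; w = -1.1919 - 0.3·(1.8081) = -1.73433

-1.73433


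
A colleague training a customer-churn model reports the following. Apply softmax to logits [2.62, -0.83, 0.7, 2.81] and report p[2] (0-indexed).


Exponentials: e^2.62=13.7357, e^-0.83=0.436, e^0.7=2.0138, e^2.81=16.6099
Sum = 32.7954
Softmax = [0.4188, 0.0133, 0.0614, 0.5065]
p[2] = 2.0138/32.7954 = 0.0614

0.0614


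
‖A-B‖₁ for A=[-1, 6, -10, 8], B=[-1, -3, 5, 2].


d = |-1+ 1| + |6+ 3| + |-10-5| + |8-2|
  = 0 + 9 + 15 + 6
  = 30

30


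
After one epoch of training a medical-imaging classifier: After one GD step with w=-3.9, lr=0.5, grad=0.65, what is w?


w_new = w - α·∇
= -3.9 - 0.5·0.65
= -3.9 - 0.325
= -4.225

-4.225


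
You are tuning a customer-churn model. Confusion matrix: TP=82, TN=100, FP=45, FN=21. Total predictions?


Total = TP + TN + FP + FN
= 82 + 100 + 45 + 21
= 248
(Predicted positive: 127, predicted negative: 121)

248


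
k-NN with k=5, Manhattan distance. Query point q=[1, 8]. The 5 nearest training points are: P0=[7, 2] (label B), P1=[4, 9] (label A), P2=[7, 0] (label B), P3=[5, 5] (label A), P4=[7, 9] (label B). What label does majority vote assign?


d(q,P0) = 12  (label B)
d(q,P1) = 4  (label A)
d(q,P2) = 14  (label B)
d(q,P3) = 7  (label A)
d(q,P4) = 7  (label B)
Votes: A=2, B=3
Majority → B

B


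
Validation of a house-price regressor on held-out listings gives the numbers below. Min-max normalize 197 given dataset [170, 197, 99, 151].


min=99, max=197
(197-99)/(197-99) = 98/98 = 1.0

1.0


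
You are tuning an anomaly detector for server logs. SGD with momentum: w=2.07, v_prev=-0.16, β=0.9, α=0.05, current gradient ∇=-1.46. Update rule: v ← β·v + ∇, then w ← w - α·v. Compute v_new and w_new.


v_new = 0.9·-0.16 - 1.46 = -0.144 - 1.46 = -1.604
w_new = 2.07 - 0.05·-1.604 = 2.07 + 0.0802 = 2.1502

v_new=-1.604, w_new=2.1502


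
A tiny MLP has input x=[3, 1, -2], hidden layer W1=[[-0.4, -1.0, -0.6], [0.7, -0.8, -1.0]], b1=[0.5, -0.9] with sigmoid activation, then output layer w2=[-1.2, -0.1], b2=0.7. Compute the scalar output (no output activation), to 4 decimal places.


z1[0] = (-0.4)·(3) + (-1.0)·(1) + (-0.6)·(-2) + 0.5 = -0.5
z1[1] = (0.7)·(3) + (-0.8)·(1) + (-1.0)·(-2) - 0.9 = 2.4
h = sigmoid(z1) = [0.3775, 0.9168]
output = (-1.2)·(0.3775) + (-0.1)·(0.9168) + 0.7 = 0.1553

0.1553


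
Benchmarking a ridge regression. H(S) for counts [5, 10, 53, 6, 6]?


Probabilities: [5/80, 10/80, 53/80, 6/80, 6/80] ≈ [0.0625, 0.125, 0.6625, 0.075, 0.075]
H = -((5/80)·log₂(5/80) + (10/80)·log₂(10/80) + (53/80)·log₂(53/80) + (6/80)·log₂(6/80) + (6/80)·log₂(6/80))
  = 1.5791 bits

1.5791 bits


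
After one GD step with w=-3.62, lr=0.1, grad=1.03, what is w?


w_new = w - α·∇
= -3.62 - 0.1·1.03
= -3.62 - 0.103
= -3.723

-3.723


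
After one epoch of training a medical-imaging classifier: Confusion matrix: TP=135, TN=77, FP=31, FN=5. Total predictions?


Total = TP + TN + FP + FN
= 135 + 77 + 31 + 5
= 248
(Predicted positive: 166, predicted negative: 82)

248


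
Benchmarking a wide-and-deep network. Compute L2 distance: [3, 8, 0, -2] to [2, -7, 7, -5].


d = √((3-2)² + (8+ 7)² + (0-7)² + (-2+ 5)²)
  = √(1 + 225 + 49 + 9)
  = √284 = 16.8523

16.8523


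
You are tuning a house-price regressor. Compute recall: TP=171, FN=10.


Recall = TP/(TP+FN)
= 171/(171+10)
= 171/181 = 94.48%

94.48%


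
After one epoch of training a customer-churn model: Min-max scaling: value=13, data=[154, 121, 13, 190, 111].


min=13, max=190
(13-13)/(190-13) = 0/177 = 0.0

0.0


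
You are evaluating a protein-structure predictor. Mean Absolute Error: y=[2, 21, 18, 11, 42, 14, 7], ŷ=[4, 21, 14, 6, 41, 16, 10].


Absolute errors: |2-4|=2, |21-21|=0, |18-14|=4, |11-6|=5, |42-41|=1, |14-16|=2, |7-10|=3
Sum = 17
MAE = 17/7 = 17/7

17/7


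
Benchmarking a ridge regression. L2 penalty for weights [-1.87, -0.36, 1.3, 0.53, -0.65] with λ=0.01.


‖w‖₂² = (-1.87)² + (-0.36)² + (1.3)² + (0.53)² + (-0.65)²
     = 3.4969 + 0.1296 + 1.69 + 0.2809 + 0.4225
     = 6.0199
λ·‖w‖₂² = 0.01·6.0199 = 0.060199

0.060199


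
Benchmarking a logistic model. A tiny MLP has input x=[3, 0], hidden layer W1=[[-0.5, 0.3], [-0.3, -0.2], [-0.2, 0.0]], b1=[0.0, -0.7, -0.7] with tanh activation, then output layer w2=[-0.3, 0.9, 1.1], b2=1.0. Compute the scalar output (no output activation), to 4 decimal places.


z1[0] = (-0.5)·(3) + (0.3)·(0) + 0.0 = -1.5
z1[1] = (-0.3)·(3) + (-0.2)·(0) - 0.7 = -1.6
z1[2] = (-0.2)·(3) + (0.0)·(0) - 0.7 = -1.3
h = tanh(z1) = [-0.9051, -0.9217, -0.8617]
output = (-0.3)·(-0.9051) + (0.9)·(-0.9217) + (1.1)·(-0.8617) + 1.0 = -0.5059

-0.5059


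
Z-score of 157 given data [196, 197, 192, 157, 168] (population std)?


μ = 182, σ = 16.3829
z = (157 - 182)/16.3829 = -1.526

-1.526


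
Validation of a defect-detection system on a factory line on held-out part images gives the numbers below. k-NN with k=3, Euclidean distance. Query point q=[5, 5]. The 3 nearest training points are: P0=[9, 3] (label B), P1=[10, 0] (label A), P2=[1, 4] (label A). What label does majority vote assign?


d(q,P0) = 4.4721  (label B)
d(q,P1) = 7.0711  (label A)
d(q,P2) = 4.1231  (label A)
Votes: A=2, B=1
Majority → A

A


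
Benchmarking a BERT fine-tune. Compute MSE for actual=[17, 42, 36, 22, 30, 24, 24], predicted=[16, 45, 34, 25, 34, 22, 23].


Squared errors: (17-16)²=1, (42-45)²=9, (36-34)²=4, (22-25)²=9, (30-34)²=16, (24-22)²=4, (24-23)²=1
Sum = 44
MSE = 44/7 = 44/7

44/7


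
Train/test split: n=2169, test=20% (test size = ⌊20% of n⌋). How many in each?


Test = ⌊2169·20/100⌋ = 433
Train = 2169 - 433 = 1736

Train: 1736, Test: 433


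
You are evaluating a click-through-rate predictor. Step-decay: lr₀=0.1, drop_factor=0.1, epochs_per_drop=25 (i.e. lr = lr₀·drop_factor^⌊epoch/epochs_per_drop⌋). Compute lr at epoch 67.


n_drops = ⌊67/25⌋ = 2
lr = 0.1·0.1^2 = 0.1·0.01 = 0.001

0.001


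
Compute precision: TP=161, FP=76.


Precision = TP/(TP+FP)
= 161/(161+76)
= 161/237 = 67.93%

67.93%


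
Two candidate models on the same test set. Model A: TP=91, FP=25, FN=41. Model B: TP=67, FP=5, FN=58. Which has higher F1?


Model A: P=91/116=0.7845, R=91/132=0.6894, F1=2PR/(P+R)=2TP/(2TP+FP+FN)=182/248=0.7339
Model B: P=67/72=0.9306, R=67/125=0.536, F1=2PR/(P+R)=2TP/(2TP+FP+FN)=134/197=0.6802
0.7339 > 0.6802 → Model A

Model A


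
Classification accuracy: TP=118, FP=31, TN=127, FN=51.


Accuracy = (TP+TN)/(TP+TN+FP+FN)
= (118+127)/(327)
= 245/327 = 74.92%

74.92%


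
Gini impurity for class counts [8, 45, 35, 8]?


Probabilities: [8/96, 45/96, 35/96, 8/96] ≈ [0.0833, 0.4688, 0.3646, 0.0833]
Σpᵢ² = (64 + 2025 + 1225 + 64)/96² = 3378/9216
Gini = 1 - Σpᵢ² = 1 - 3378/9216 = 0.6335

0.6335


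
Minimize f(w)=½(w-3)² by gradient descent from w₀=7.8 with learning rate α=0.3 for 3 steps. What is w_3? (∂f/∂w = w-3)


step 1: grad = 7.8-3 = 4.8; w = 7.8 - 0.3·(4.8) = 6.36
step 2: grad = 6.36-3 = 3.36; w = 6.36 - 0.3·(3.36) = 5.352
step 3: grad = 5.352-3 = 2.352; w = 5.352 - 0.3·(2.352) = 4.6464

4.6464


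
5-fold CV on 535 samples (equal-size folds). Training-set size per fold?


Fold size = 535/5 = 107
Training per fold = 535 - 107 = 428

428


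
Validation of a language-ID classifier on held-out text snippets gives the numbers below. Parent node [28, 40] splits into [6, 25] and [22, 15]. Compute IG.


Parent = [28, 40], H_parent = 0.9774
H_left = 0.7088 (n=31), H_right = 0.974 (n=37)
H_children = (31/68)·0.7088 + (37/68)·0.974 = 0.8531
IG = 0.9774 - 0.8531 = 0.1243

0.1243


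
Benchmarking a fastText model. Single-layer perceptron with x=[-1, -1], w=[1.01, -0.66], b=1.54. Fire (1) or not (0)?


z = (-1)·(1.01) + (-1)·(-0.66) + 1.54
  = 1.19
step(z) = 1 (z≥0)

1


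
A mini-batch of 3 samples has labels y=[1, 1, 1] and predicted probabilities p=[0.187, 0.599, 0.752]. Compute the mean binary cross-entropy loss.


L[0] = -ln(0.187) = 1.6766
L[1] = -ln(0.599) = 0.5125
L[2] = -ln(0.752) = 0.285
mean = (1.6766 + 0.5125 + 0.285)/3 = 0.8247

0.8247


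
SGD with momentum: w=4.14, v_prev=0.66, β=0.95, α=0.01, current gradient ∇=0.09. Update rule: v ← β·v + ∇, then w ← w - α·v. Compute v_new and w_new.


v_new = 0.95·0.66 + 0.09 = 0.627 + 0.09 = 0.717
w_new = 4.14 - 0.01·0.717 = 4.14 - 0.00717 = 4.13283

v_new=0.717, w_new=4.13283


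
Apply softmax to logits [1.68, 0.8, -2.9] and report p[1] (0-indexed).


Exponentials: e^1.68=5.3656, e^0.8=2.2255, e^-2.9=0.055
Sum = 7.6461
Softmax = [0.7017, 0.2911, 0.0072]
p[1] = 2.2255/7.6461 = 0.2911

0.2911


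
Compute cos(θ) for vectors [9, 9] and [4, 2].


A·B = 9·4 + 9·2 = 54
‖A‖ = √162 = 12.7279, ‖B‖ = √20 = 4.4721
cos = 54/(√162·√20) = 54/√3240 = 0.9487

0.9487


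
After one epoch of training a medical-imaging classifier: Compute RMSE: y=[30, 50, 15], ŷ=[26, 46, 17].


MSE = 36/3 = 12
RMSE = √(36/3) = 3.4641

3.4641


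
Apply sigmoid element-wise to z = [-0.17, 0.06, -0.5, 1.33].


σ(-0.17) = 1/(1+e^0.17) = 0.4576
σ(0.06) = 1/(1+e^-0.06) = 0.515
σ(-0.5) = 1/(1+e^0.5) = 0.3775
σ(1.33) = 1/(1+e^-1.33) = 0.7908
result = [0.4576, 0.515, 0.3775, 0.7908]

[0.4576, 0.515, 0.3775, 0.7908]


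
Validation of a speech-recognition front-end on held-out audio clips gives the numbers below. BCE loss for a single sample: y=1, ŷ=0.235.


BCE = -[y·ln(p) + (1-y)·ln(1-p)]
= -1·ln(0.235) - 0
= -ln(0.235) = 1.4482

1.4482


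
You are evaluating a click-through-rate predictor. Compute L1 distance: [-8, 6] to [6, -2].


d = |-8-6| + |6+ 2|
  = 14 + 8
  = 22

22


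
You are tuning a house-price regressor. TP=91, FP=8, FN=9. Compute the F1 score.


Precision = 91/99 = 0.9192
Recall = 91/100 = 0.91
F1 = 2·P·R/(P+R) = 2·TP/(2·TP+FP+FN) = 182/(182+8+9) = 182/199 = 0.9146

0.9146


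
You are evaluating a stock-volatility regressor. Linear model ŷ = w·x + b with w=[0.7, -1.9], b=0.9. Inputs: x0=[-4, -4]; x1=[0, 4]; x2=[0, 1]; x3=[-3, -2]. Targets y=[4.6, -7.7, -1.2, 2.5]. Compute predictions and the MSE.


ŷ0 = (0.7)·(-4) + (-1.9)·(-4) + 0.9 = 5.7
ŷ1 = (0.7)·(0) + (-1.9)·(4) + 0.9 = -6.7
ŷ2 = (0.7)·(0) + (-1.9)·(1) + 0.9 = -1.0
ŷ3 = (0.7)·(-3) + (-1.9)·(-2) + 0.9 = 2.6
errors² = [1.21, 1.0, 0.04, 0.01]
MSE = 2.2600/4 = 0.565

0.565


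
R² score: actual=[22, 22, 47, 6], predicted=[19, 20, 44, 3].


ȳ = 24.25
SS_res = Σ(y-ŷ)² = 31
SS_tot = Σ(y-ȳ)² = 860.75
R² = 1 - SS_res/SS_tot = 1 - 0.036 = 0.964

0.964


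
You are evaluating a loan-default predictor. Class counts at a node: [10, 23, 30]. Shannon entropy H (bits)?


Probabilities: [10/63, 23/63, 30/63] ≈ [0.1587, 0.3651, 0.4762]
H = -((10/63)·log₂(10/63) + (23/63)·log₂(23/63) + (30/63)·log₂(30/63))
  = 1.4619 bits

1.4619 bits


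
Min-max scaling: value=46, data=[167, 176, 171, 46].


min=46, max=176
(46-46)/(176-46) = 0/130 = 0.0

0.0


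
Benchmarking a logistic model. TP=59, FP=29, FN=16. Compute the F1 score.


Precision = 59/88 = 0.6705
Recall = 59/75 = 0.7867
F1 = 2·P·R/(P+R) = 2·TP/(2·TP+FP+FN) = 118/(118+29+16) = 118/163 = 0.7239

0.7239


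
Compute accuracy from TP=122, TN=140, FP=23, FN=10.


Accuracy = (TP+TN)/(TP+TN+FP+FN)
= (122+140)/(295)
= 262/295 = 88.81%

88.81%


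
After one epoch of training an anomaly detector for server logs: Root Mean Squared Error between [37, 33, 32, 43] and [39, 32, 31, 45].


MSE = 10/4 = 2.5
RMSE = √(10/4) = 1.5811

1.5811


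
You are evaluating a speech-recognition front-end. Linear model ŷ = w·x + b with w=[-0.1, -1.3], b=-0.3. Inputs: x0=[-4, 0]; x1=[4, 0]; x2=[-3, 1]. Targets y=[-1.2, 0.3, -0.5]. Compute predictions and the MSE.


ŷ0 = (-0.1)·(-4) + (-1.3)·(0) - 0.3 = 0.1
ŷ1 = (-0.1)·(4) + (-1.3)·(0) - 0.3 = -0.7
ŷ2 = (-0.1)·(-3) + (-1.3)·(1) - 0.3 = -1.3
errors² = [1.69, 1.0, 0.64]
MSE = 3.3300/3 = 1.11

1.11


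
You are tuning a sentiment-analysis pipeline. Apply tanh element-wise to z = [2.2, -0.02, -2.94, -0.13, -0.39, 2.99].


tanh(2.2) = 0.9757
tanh(-0.02) = -0.02
tanh(-2.94) = -0.9944
tanh(-0.13) = -0.1293
tanh(-0.39) = -0.3714
tanh(2.99) = 0.995
result = [0.9757, -0.02, -0.9944, -0.1293, -0.3714, 0.995]

[0.9757, -0.02, -0.9944, -0.1293, -0.3714, 0.995]


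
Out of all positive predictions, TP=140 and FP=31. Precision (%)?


Precision = TP/(TP+FP)
= 140/(140+31)
= 140/171 = 81.87%

81.87%


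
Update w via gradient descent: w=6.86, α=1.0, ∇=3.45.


w_new = w - α·∇
= 6.86 - 1.0·3.45
= 6.86 - 3.45
= 3.41

3.41


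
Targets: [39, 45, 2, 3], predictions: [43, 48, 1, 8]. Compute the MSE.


Squared errors: (39-43)²=16, (45-48)²=9, (2-1)²=1, (3-8)²=25
Sum = 51
MSE = 51/4 = 51/4

51/4


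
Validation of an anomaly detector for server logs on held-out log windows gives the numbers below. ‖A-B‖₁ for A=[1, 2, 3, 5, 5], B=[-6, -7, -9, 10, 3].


d = |1+ 6| + |2+ 7| + |3+ 9| + |5-10| + |5-3|
  = 7 + 9 + 12 + 5 + 2
  = 35

35


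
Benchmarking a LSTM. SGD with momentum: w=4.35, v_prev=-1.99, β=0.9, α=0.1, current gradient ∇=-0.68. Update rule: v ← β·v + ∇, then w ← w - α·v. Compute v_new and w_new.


v_new = 0.9·-1.99 - 0.68 = -1.791 - 0.68 = -2.471
w_new = 4.35 - 0.1·-2.471 = 4.35 + 0.2471 = 4.5971

v_new=-2.471, w_new=4.5971


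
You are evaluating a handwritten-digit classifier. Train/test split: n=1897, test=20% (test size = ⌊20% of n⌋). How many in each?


Test = ⌊1897·20/100⌋ = 379
Train = 1897 - 379 = 1518

Train: 1518, Test: 379


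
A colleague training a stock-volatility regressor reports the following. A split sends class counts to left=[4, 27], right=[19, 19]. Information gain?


Parent = [23, 46], H_parent = 0.9183
H_left = 0.5548 (n=31), H_right = 1 (n=38)
H_children = (31/69)·0.5548 + (38/69)·1 = 0.8
IG = 0.9183 - 0.8 = 0.1183

0.1183


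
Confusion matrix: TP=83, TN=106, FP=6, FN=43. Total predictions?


Total = TP + TN + FP + FN
= 83 + 106 + 6 + 43
= 238
(Predicted positive: 89, predicted negative: 149)

238


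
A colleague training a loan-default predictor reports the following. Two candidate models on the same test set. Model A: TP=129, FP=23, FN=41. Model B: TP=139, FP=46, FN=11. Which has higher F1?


Model A: P=129/152=0.8487, R=129/170=0.7588, F1=2PR/(P+R)=2TP/(2TP+FP+FN)=258/322=0.8012
Model B: P=139/185=0.7514, R=139/150=0.9267, F1=2PR/(P+R)=2TP/(2TP+FP+FN)=278/335=0.8299
0.8012 < 0.8299 → Model B

Model B


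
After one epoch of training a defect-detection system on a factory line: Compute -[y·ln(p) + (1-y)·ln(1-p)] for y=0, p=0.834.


BCE = -[y·ln(p) + (1-y)·ln(1-p)]
= -0 - 1·ln(1-0.834)
= -ln(0.166) = 1.7958

1.7958


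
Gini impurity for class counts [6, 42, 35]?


Probabilities: [6/83, 42/83, 35/83] ≈ [0.0723, 0.506, 0.4217]
Σpᵢ² = (36 + 1764 + 1225)/83² = 3025/6889
Gini = 1 - Σpᵢ² = 1 - 3025/6889 = 0.5609

0.5609


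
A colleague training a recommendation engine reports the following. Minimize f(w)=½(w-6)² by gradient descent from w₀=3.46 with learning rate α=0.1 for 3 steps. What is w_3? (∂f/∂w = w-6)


step 1: grad = 3.46-6 = -2.54; w = 3.46 - 0.1·(-2.54) = 3.714
step 2: grad = 3.714-6 = -2.286; w = 3.714 - 0.1·(-2.286) = 3.9426
step 3: grad = 3.9426-6 = -2.0574; w = 3.9426 - 0.1·(-2.0574) = 4.14834

4.14834


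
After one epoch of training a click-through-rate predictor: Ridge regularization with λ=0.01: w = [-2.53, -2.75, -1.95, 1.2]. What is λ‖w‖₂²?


‖w‖₂² = (-2.53)² + (-2.75)² + (-1.95)² + (1.2)²
     = 6.4009 + 7.5625 + 3.8025 + 1.44
     = 19.2059
λ·‖w‖₂² = 0.01·19.2059 = 0.192059

0.192059


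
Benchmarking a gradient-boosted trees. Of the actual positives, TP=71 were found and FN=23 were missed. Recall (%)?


Recall = TP/(TP+FN)
= 71/(71+23)
= 71/94 = 75.53%

75.53%


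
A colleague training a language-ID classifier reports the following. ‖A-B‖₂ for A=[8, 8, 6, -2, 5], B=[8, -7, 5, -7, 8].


d = √((8-8)² + (8+ 7)² + (6-5)² + (-2+ 7)² + (5-8)²)
  = √(0 + 225 + 1 + 25 + 9)
  = √260 = 16.1245

16.1245


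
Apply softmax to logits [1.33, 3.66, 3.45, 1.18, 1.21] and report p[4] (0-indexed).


Exponentials: e^1.33=3.781, e^3.66=38.8613, e^3.45=31.5004, e^1.18=3.2544, e^1.21=3.3535
Sum = 80.7506
Softmax = [0.0468, 0.4813, 0.3901, 0.0403, 0.0415]
p[4] = 3.3535/80.7506 = 0.0415

0.0415
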